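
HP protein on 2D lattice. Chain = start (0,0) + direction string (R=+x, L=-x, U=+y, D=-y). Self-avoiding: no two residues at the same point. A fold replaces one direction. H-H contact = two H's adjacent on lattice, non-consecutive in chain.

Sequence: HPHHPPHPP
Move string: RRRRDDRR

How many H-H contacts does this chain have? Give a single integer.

Positions: [(0, 0), (1, 0), (2, 0), (3, 0), (4, 0), (4, -1), (4, -2), (5, -2), (6, -2)]
No H-H contacts found.

Answer: 0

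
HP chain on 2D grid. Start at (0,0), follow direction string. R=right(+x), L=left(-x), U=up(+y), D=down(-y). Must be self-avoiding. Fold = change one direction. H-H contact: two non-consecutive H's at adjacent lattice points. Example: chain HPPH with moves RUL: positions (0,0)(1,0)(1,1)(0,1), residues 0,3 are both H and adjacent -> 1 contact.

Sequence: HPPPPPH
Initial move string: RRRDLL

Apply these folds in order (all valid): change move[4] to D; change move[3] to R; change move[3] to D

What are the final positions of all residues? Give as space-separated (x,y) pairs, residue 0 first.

Initial moves: RRRDLL
Fold: move[4]->D => RRRDDL (positions: [(0, 0), (1, 0), (2, 0), (3, 0), (3, -1), (3, -2), (2, -2)])
Fold: move[3]->R => RRRRDL (positions: [(0, 0), (1, 0), (2, 0), (3, 0), (4, 0), (4, -1), (3, -1)])
Fold: move[3]->D => RRRDDL (positions: [(0, 0), (1, 0), (2, 0), (3, 0), (3, -1), (3, -2), (2, -2)])

Answer: (0,0) (1,0) (2,0) (3,0) (3,-1) (3,-2) (2,-2)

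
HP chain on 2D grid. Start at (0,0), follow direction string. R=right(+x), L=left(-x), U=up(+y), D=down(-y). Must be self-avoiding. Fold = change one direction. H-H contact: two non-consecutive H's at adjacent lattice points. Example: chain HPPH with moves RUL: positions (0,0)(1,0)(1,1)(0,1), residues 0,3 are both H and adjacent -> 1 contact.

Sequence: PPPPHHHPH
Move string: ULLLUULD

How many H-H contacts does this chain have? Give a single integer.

Positions: [(0, 0), (0, 1), (-1, 1), (-2, 1), (-3, 1), (-3, 2), (-3, 3), (-4, 3), (-4, 2)]
H-H contact: residue 5 @(-3,2) - residue 8 @(-4, 2)

Answer: 1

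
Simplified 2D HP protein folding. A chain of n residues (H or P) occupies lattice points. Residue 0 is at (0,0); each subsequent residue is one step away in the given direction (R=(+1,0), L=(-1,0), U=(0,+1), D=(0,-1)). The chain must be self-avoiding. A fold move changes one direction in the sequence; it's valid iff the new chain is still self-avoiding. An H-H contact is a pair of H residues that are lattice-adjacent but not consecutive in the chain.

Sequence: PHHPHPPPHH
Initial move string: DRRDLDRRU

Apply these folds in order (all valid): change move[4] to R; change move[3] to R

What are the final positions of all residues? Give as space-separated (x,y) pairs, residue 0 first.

Answer: (0,0) (0,-1) (1,-1) (2,-1) (3,-1) (4,-1) (4,-2) (5,-2) (6,-2) (6,-1)

Derivation:
Initial moves: DRRDLDRRU
Fold: move[4]->R => DRRDRDRRU (positions: [(0, 0), (0, -1), (1, -1), (2, -1), (2, -2), (3, -2), (3, -3), (4, -3), (5, -3), (5, -2)])
Fold: move[3]->R => DRRRRDRRU (positions: [(0, 0), (0, -1), (1, -1), (2, -1), (3, -1), (4, -1), (4, -2), (5, -2), (6, -2), (6, -1)])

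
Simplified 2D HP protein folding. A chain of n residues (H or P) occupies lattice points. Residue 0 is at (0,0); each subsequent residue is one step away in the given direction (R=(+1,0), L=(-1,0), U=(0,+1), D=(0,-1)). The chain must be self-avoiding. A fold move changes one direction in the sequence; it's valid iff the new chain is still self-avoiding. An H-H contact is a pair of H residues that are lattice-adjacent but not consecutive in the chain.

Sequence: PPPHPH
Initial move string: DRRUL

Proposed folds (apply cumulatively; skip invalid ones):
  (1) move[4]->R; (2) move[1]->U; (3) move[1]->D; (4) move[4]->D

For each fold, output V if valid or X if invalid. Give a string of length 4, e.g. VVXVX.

Answer: VXVX

Derivation:
Initial: DRRUL -> [(0, 0), (0, -1), (1, -1), (2, -1), (2, 0), (1, 0)]
Fold 1: move[4]->R => DRRUR VALID
Fold 2: move[1]->U => DURUR INVALID (collision), skipped
Fold 3: move[1]->D => DDRUR VALID
Fold 4: move[4]->D => DDRUD INVALID (collision), skipped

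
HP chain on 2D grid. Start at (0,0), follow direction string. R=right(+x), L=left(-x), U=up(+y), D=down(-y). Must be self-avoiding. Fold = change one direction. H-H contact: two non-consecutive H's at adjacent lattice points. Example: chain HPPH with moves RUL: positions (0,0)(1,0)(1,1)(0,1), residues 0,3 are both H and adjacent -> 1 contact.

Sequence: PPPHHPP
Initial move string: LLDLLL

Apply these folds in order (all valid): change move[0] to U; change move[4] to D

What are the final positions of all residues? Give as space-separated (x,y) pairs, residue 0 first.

Answer: (0,0) (0,1) (-1,1) (-1,0) (-2,0) (-2,-1) (-3,-1)

Derivation:
Initial moves: LLDLLL
Fold: move[0]->U => ULDLLL (positions: [(0, 0), (0, 1), (-1, 1), (-1, 0), (-2, 0), (-3, 0), (-4, 0)])
Fold: move[4]->D => ULDLDL (positions: [(0, 0), (0, 1), (-1, 1), (-1, 0), (-2, 0), (-2, -1), (-3, -1)])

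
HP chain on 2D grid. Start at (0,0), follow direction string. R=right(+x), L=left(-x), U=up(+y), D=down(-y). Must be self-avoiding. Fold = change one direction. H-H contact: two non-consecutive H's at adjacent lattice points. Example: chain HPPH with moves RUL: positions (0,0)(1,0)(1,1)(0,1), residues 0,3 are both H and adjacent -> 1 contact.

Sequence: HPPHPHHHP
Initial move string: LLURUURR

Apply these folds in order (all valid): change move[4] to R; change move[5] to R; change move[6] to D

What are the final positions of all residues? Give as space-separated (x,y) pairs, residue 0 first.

Answer: (0,0) (-1,0) (-2,0) (-2,1) (-1,1) (0,1) (1,1) (1,0) (2,0)

Derivation:
Initial moves: LLURUURR
Fold: move[4]->R => LLURRURR (positions: [(0, 0), (-1, 0), (-2, 0), (-2, 1), (-1, 1), (0, 1), (0, 2), (1, 2), (2, 2)])
Fold: move[5]->R => LLURRRRR (positions: [(0, 0), (-1, 0), (-2, 0), (-2, 1), (-1, 1), (0, 1), (1, 1), (2, 1), (3, 1)])
Fold: move[6]->D => LLURRRDR (positions: [(0, 0), (-1, 0), (-2, 0), (-2, 1), (-1, 1), (0, 1), (1, 1), (1, 0), (2, 0)])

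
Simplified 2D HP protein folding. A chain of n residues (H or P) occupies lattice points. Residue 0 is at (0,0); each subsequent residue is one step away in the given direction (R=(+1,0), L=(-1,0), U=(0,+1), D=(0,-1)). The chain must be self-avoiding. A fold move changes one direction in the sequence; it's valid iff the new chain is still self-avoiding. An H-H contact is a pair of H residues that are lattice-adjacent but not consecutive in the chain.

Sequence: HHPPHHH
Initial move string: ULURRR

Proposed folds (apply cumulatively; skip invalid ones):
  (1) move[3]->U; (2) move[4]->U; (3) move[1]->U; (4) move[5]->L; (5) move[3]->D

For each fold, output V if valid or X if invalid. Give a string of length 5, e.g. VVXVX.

Initial: ULURRR -> [(0, 0), (0, 1), (-1, 1), (-1, 2), (0, 2), (1, 2), (2, 2)]
Fold 1: move[3]->U => ULUURR VALID
Fold 2: move[4]->U => ULUUUR VALID
Fold 3: move[1]->U => UUUUUR VALID
Fold 4: move[5]->L => UUUUUL VALID
Fold 5: move[3]->D => UUUDUL INVALID (collision), skipped

Answer: VVVVX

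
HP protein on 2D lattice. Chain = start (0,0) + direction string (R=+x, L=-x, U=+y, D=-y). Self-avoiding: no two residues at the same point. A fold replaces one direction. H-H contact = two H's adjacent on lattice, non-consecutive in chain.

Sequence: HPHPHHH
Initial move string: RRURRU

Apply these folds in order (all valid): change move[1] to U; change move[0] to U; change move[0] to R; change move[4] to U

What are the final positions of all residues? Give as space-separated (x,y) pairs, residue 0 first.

Initial moves: RRURRU
Fold: move[1]->U => RUURRU (positions: [(0, 0), (1, 0), (1, 1), (1, 2), (2, 2), (3, 2), (3, 3)])
Fold: move[0]->U => UUURRU (positions: [(0, 0), (0, 1), (0, 2), (0, 3), (1, 3), (2, 3), (2, 4)])
Fold: move[0]->R => RUURRU (positions: [(0, 0), (1, 0), (1, 1), (1, 2), (2, 2), (3, 2), (3, 3)])
Fold: move[4]->U => RUURUU (positions: [(0, 0), (1, 0), (1, 1), (1, 2), (2, 2), (2, 3), (2, 4)])

Answer: (0,0) (1,0) (1,1) (1,2) (2,2) (2,3) (2,4)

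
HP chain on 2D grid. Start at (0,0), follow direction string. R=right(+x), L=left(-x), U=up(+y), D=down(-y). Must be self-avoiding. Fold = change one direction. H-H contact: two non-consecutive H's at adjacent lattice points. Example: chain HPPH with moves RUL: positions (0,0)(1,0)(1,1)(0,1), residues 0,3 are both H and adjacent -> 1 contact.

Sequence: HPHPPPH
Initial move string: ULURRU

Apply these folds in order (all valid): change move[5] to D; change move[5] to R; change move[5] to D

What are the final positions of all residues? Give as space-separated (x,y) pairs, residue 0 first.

Answer: (0,0) (0,1) (-1,1) (-1,2) (0,2) (1,2) (1,1)

Derivation:
Initial moves: ULURRU
Fold: move[5]->D => ULURRD (positions: [(0, 0), (0, 1), (-1, 1), (-1, 2), (0, 2), (1, 2), (1, 1)])
Fold: move[5]->R => ULURRR (positions: [(0, 0), (0, 1), (-1, 1), (-1, 2), (0, 2), (1, 2), (2, 2)])
Fold: move[5]->D => ULURRD (positions: [(0, 0), (0, 1), (-1, 1), (-1, 2), (0, 2), (1, 2), (1, 1)])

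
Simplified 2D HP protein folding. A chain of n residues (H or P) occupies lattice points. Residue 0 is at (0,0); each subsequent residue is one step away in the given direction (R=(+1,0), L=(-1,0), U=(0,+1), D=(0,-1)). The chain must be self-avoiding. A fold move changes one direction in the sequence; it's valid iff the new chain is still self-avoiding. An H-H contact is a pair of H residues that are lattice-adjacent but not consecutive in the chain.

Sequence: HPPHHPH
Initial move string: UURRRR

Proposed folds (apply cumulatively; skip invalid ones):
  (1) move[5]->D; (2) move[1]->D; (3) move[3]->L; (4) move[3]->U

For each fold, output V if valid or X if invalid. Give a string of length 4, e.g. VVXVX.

Answer: VXXV

Derivation:
Initial: UURRRR -> [(0, 0), (0, 1), (0, 2), (1, 2), (2, 2), (3, 2), (4, 2)]
Fold 1: move[5]->D => UURRRD VALID
Fold 2: move[1]->D => UDRRRD INVALID (collision), skipped
Fold 3: move[3]->L => UURLRD INVALID (collision), skipped
Fold 4: move[3]->U => UURURD VALID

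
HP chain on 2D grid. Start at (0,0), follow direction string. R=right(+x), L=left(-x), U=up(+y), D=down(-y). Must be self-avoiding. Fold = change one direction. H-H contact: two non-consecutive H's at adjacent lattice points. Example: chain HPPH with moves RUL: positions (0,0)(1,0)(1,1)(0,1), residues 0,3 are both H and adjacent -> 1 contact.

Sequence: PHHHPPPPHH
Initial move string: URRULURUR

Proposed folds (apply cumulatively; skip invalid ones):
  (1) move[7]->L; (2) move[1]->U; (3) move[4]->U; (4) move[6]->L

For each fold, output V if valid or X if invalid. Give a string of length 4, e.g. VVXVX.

Answer: XVVV

Derivation:
Initial: URRULURUR -> [(0, 0), (0, 1), (1, 1), (2, 1), (2, 2), (1, 2), (1, 3), (2, 3), (2, 4), (3, 4)]
Fold 1: move[7]->L => URRULURLR INVALID (collision), skipped
Fold 2: move[1]->U => UURULURUR VALID
Fold 3: move[4]->U => UURUUURUR VALID
Fold 4: move[6]->L => UURUUULUR VALID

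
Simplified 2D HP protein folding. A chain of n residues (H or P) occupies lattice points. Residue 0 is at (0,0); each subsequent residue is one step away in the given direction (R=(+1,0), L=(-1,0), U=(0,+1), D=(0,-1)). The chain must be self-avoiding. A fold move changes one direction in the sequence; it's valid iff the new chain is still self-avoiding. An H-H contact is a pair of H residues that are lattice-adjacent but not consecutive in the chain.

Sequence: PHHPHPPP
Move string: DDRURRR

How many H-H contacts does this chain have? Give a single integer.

Positions: [(0, 0), (0, -1), (0, -2), (1, -2), (1, -1), (2, -1), (3, -1), (4, -1)]
H-H contact: residue 1 @(0,-1) - residue 4 @(1, -1)

Answer: 1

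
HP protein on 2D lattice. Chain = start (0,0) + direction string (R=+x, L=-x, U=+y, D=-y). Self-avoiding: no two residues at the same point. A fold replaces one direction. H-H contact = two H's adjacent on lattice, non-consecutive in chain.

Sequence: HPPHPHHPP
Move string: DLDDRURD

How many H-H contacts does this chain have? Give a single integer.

Positions: [(0, 0), (0, -1), (-1, -1), (-1, -2), (-1, -3), (0, -3), (0, -2), (1, -2), (1, -3)]
H-H contact: residue 3 @(-1,-2) - residue 6 @(0, -2)

Answer: 1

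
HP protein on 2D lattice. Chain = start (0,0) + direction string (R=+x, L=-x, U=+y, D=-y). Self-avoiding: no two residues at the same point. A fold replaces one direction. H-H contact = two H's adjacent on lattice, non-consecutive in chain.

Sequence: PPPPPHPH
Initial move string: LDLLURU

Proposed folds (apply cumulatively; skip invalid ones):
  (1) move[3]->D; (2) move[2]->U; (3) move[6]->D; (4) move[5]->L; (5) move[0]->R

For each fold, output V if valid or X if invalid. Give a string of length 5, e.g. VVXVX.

Answer: XXXVV

Derivation:
Initial: LDLLURU -> [(0, 0), (-1, 0), (-1, -1), (-2, -1), (-3, -1), (-3, 0), (-2, 0), (-2, 1)]
Fold 1: move[3]->D => LDLDURU INVALID (collision), skipped
Fold 2: move[2]->U => LDULURU INVALID (collision), skipped
Fold 3: move[6]->D => LDLLURD INVALID (collision), skipped
Fold 4: move[5]->L => LDLLULU VALID
Fold 5: move[0]->R => RDLLULU VALID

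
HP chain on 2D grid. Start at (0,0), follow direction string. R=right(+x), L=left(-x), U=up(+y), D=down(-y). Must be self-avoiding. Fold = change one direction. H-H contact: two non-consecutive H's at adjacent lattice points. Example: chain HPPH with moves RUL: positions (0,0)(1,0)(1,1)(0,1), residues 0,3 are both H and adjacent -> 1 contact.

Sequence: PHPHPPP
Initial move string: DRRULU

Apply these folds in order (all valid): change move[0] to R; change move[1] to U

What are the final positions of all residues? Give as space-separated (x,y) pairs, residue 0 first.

Initial moves: DRRULU
Fold: move[0]->R => RRRULU (positions: [(0, 0), (1, 0), (2, 0), (3, 0), (3, 1), (2, 1), (2, 2)])
Fold: move[1]->U => RURULU (positions: [(0, 0), (1, 0), (1, 1), (2, 1), (2, 2), (1, 2), (1, 3)])

Answer: (0,0) (1,0) (1,1) (2,1) (2,2) (1,2) (1,3)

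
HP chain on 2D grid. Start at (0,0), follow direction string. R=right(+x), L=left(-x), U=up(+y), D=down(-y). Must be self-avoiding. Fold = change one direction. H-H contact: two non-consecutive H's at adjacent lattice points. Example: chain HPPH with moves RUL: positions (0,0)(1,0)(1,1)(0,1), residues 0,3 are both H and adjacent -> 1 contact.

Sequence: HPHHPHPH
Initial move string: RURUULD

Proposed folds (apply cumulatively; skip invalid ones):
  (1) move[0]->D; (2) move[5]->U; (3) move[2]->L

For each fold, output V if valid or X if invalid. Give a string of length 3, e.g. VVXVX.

Answer: XXV

Derivation:
Initial: RURUULD -> [(0, 0), (1, 0), (1, 1), (2, 1), (2, 2), (2, 3), (1, 3), (1, 2)]
Fold 1: move[0]->D => DURUULD INVALID (collision), skipped
Fold 2: move[5]->U => RURUUUD INVALID (collision), skipped
Fold 3: move[2]->L => RULUULD VALID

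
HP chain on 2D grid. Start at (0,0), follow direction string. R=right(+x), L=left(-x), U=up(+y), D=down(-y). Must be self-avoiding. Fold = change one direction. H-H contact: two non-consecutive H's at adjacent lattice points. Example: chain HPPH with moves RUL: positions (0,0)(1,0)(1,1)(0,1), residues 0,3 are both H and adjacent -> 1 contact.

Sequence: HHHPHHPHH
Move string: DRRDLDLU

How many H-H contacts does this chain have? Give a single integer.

Positions: [(0, 0), (0, -1), (1, -1), (2, -1), (2, -2), (1, -2), (1, -3), (0, -3), (0, -2)]
H-H contact: residue 1 @(0,-1) - residue 8 @(0, -2)
H-H contact: residue 2 @(1,-1) - residue 5 @(1, -2)
H-H contact: residue 5 @(1,-2) - residue 8 @(0, -2)

Answer: 3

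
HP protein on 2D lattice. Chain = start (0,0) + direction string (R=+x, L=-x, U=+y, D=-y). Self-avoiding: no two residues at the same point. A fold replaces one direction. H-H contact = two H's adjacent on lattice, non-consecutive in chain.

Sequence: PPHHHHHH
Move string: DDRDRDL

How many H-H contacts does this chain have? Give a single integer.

Positions: [(0, 0), (0, -1), (0, -2), (1, -2), (1, -3), (2, -3), (2, -4), (1, -4)]
H-H contact: residue 4 @(1,-3) - residue 7 @(1, -4)

Answer: 1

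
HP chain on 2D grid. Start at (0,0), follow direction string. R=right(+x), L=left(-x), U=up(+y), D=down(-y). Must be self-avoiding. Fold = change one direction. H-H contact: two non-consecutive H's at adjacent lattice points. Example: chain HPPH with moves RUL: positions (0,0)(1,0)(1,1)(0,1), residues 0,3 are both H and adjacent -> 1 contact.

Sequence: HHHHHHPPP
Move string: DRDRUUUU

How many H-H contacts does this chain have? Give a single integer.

Positions: [(0, 0), (0, -1), (1, -1), (1, -2), (2, -2), (2, -1), (2, 0), (2, 1), (2, 2)]
H-H contact: residue 2 @(1,-1) - residue 5 @(2, -1)

Answer: 1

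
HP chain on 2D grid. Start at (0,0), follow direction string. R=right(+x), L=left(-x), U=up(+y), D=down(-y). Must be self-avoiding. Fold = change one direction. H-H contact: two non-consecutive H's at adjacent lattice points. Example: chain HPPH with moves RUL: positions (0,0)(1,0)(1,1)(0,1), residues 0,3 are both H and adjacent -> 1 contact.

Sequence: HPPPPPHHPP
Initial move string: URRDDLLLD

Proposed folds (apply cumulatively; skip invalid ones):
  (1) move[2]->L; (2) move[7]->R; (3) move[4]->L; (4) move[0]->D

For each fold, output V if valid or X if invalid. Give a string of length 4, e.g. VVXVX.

Answer: XXXV

Derivation:
Initial: URRDDLLLD -> [(0, 0), (0, 1), (1, 1), (2, 1), (2, 0), (2, -1), (1, -1), (0, -1), (-1, -1), (-1, -2)]
Fold 1: move[2]->L => URLDDLLLD INVALID (collision), skipped
Fold 2: move[7]->R => URRDDLLRD INVALID (collision), skipped
Fold 3: move[4]->L => URRDLLLLD INVALID (collision), skipped
Fold 4: move[0]->D => DRRDDLLLD VALID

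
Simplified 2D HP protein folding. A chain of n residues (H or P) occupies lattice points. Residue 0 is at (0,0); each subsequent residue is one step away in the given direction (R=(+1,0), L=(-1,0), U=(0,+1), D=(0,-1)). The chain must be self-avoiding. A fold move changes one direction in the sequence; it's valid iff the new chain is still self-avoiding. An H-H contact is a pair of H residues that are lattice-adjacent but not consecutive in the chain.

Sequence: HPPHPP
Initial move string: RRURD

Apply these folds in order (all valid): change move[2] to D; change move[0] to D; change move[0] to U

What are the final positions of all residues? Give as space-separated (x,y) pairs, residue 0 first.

Answer: (0,0) (0,1) (1,1) (1,0) (2,0) (2,-1)

Derivation:
Initial moves: RRURD
Fold: move[2]->D => RRDRD (positions: [(0, 0), (1, 0), (2, 0), (2, -1), (3, -1), (3, -2)])
Fold: move[0]->D => DRDRD (positions: [(0, 0), (0, -1), (1, -1), (1, -2), (2, -2), (2, -3)])
Fold: move[0]->U => URDRD (positions: [(0, 0), (0, 1), (1, 1), (1, 0), (2, 0), (2, -1)])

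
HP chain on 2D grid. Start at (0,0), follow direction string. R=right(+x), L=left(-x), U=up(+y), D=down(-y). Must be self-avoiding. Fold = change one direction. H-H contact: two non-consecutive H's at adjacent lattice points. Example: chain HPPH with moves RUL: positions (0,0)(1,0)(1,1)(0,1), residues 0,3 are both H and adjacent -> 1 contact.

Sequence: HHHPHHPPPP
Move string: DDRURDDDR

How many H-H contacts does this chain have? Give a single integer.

Answer: 1

Derivation:
Positions: [(0, 0), (0, -1), (0, -2), (1, -2), (1, -1), (2, -1), (2, -2), (2, -3), (2, -4), (3, -4)]
H-H contact: residue 1 @(0,-1) - residue 4 @(1, -1)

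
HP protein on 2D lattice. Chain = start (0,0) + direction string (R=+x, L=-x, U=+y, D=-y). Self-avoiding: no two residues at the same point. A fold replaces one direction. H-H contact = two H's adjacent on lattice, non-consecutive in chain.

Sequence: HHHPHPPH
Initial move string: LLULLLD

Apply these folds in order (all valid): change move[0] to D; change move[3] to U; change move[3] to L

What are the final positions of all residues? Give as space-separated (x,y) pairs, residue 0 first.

Answer: (0,0) (0,-1) (-1,-1) (-1,0) (-2,0) (-3,0) (-4,0) (-4,-1)

Derivation:
Initial moves: LLULLLD
Fold: move[0]->D => DLULLLD (positions: [(0, 0), (0, -1), (-1, -1), (-1, 0), (-2, 0), (-3, 0), (-4, 0), (-4, -1)])
Fold: move[3]->U => DLUULLD (positions: [(0, 0), (0, -1), (-1, -1), (-1, 0), (-1, 1), (-2, 1), (-3, 1), (-3, 0)])
Fold: move[3]->L => DLULLLD (positions: [(0, 0), (0, -1), (-1, -1), (-1, 0), (-2, 0), (-3, 0), (-4, 0), (-4, -1)])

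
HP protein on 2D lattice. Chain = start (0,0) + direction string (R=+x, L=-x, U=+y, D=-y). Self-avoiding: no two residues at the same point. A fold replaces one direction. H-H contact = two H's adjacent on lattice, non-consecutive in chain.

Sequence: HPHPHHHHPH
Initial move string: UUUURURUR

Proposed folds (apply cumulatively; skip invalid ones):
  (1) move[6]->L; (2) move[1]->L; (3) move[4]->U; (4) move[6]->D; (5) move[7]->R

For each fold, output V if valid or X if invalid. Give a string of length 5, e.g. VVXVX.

Answer: VVVXX

Derivation:
Initial: UUUURURUR -> [(0, 0), (0, 1), (0, 2), (0, 3), (0, 4), (1, 4), (1, 5), (2, 5), (2, 6), (3, 6)]
Fold 1: move[6]->L => UUUURULUR VALID
Fold 2: move[1]->L => ULUURULUR VALID
Fold 3: move[4]->U => ULUUUULUR VALID
Fold 4: move[6]->D => ULUUUUDUR INVALID (collision), skipped
Fold 5: move[7]->R => ULUUUULRR INVALID (collision), skipped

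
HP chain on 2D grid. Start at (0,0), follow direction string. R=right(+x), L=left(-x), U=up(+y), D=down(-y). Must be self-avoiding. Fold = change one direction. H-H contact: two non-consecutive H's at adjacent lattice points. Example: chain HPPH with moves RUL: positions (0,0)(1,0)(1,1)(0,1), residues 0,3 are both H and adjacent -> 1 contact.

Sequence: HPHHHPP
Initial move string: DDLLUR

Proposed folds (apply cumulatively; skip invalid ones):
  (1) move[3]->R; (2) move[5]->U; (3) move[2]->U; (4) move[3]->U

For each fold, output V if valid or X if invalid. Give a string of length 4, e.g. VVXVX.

Answer: XVXV

Derivation:
Initial: DDLLUR -> [(0, 0), (0, -1), (0, -2), (-1, -2), (-2, -2), (-2, -1), (-1, -1)]
Fold 1: move[3]->R => DDLRUR INVALID (collision), skipped
Fold 2: move[5]->U => DDLLUU VALID
Fold 3: move[2]->U => DDULUU INVALID (collision), skipped
Fold 4: move[3]->U => DDLUUU VALID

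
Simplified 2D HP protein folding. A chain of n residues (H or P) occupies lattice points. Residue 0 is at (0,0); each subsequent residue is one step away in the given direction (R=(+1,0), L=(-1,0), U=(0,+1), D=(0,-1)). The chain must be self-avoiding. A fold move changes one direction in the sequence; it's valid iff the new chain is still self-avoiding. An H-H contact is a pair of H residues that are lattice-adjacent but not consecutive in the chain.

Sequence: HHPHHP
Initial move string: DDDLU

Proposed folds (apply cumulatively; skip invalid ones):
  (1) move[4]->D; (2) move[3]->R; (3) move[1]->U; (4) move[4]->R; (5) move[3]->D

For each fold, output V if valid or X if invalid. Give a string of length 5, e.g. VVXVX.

Answer: VVXVV

Derivation:
Initial: DDDLU -> [(0, 0), (0, -1), (0, -2), (0, -3), (-1, -3), (-1, -2)]
Fold 1: move[4]->D => DDDLD VALID
Fold 2: move[3]->R => DDDRD VALID
Fold 3: move[1]->U => DUDRD INVALID (collision), skipped
Fold 4: move[4]->R => DDDRR VALID
Fold 5: move[3]->D => DDDDR VALID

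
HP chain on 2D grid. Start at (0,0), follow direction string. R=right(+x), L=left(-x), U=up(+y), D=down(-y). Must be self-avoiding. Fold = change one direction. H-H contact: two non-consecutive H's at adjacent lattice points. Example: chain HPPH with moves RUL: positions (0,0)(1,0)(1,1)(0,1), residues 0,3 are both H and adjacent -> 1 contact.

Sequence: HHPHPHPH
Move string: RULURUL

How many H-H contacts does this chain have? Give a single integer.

Answer: 1

Derivation:
Positions: [(0, 0), (1, 0), (1, 1), (0, 1), (0, 2), (1, 2), (1, 3), (0, 3)]
H-H contact: residue 0 @(0,0) - residue 3 @(0, 1)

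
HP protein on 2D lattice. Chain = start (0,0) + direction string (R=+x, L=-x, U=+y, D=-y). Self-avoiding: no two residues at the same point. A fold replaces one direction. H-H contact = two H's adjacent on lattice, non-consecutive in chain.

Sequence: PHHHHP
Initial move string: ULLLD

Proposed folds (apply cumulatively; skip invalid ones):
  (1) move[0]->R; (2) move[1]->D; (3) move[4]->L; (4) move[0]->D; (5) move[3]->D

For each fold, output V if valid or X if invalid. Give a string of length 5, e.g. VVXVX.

Answer: XXVVV

Derivation:
Initial: ULLLD -> [(0, 0), (0, 1), (-1, 1), (-2, 1), (-3, 1), (-3, 0)]
Fold 1: move[0]->R => RLLLD INVALID (collision), skipped
Fold 2: move[1]->D => UDLLD INVALID (collision), skipped
Fold 3: move[4]->L => ULLLL VALID
Fold 4: move[0]->D => DLLLL VALID
Fold 5: move[3]->D => DLLDL VALID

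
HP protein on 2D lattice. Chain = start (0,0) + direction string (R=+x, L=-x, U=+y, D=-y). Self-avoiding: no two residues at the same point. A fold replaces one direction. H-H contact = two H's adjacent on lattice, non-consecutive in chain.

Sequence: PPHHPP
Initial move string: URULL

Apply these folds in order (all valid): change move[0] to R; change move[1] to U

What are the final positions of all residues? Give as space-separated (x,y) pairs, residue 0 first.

Answer: (0,0) (1,0) (1,1) (1,2) (0,2) (-1,2)

Derivation:
Initial moves: URULL
Fold: move[0]->R => RRULL (positions: [(0, 0), (1, 0), (2, 0), (2, 1), (1, 1), (0, 1)])
Fold: move[1]->U => RUULL (positions: [(0, 0), (1, 0), (1, 1), (1, 2), (0, 2), (-1, 2)])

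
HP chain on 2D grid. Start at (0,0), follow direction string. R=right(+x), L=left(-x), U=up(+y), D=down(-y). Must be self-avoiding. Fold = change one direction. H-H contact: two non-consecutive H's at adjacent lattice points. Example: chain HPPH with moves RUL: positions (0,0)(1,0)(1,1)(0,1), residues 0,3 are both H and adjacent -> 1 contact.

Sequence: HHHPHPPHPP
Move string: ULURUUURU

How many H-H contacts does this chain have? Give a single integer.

Positions: [(0, 0), (0, 1), (-1, 1), (-1, 2), (0, 2), (0, 3), (0, 4), (0, 5), (1, 5), (1, 6)]
H-H contact: residue 1 @(0,1) - residue 4 @(0, 2)

Answer: 1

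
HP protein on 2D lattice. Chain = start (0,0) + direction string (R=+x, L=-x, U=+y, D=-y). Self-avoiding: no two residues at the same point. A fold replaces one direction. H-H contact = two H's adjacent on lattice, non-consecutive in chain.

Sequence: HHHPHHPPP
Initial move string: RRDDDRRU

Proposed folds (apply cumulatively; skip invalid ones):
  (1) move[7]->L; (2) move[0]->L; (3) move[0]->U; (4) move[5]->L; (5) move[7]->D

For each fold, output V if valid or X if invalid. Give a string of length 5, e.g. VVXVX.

Answer: XXVXV

Derivation:
Initial: RRDDDRRU -> [(0, 0), (1, 0), (2, 0), (2, -1), (2, -2), (2, -3), (3, -3), (4, -3), (4, -2)]
Fold 1: move[7]->L => RRDDDRRL INVALID (collision), skipped
Fold 2: move[0]->L => LRDDDRRU INVALID (collision), skipped
Fold 3: move[0]->U => URDDDRRU VALID
Fold 4: move[5]->L => URDDDLRU INVALID (collision), skipped
Fold 5: move[7]->D => URDDDRRD VALID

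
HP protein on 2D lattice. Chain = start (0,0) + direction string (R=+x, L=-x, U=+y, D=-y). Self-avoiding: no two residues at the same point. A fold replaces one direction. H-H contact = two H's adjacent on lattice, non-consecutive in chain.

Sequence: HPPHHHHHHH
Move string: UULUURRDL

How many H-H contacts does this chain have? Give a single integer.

Answer: 2

Derivation:
Positions: [(0, 0), (0, 1), (0, 2), (-1, 2), (-1, 3), (-1, 4), (0, 4), (1, 4), (1, 3), (0, 3)]
H-H contact: residue 4 @(-1,3) - residue 9 @(0, 3)
H-H contact: residue 6 @(0,4) - residue 9 @(0, 3)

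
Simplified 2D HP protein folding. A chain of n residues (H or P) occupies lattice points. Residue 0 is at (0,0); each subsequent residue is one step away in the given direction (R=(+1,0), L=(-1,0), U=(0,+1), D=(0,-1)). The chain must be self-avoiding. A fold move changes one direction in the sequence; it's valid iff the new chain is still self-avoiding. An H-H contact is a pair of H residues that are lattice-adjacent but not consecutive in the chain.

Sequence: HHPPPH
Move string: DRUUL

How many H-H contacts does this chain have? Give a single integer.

Answer: 1

Derivation:
Positions: [(0, 0), (0, -1), (1, -1), (1, 0), (1, 1), (0, 1)]
H-H contact: residue 0 @(0,0) - residue 5 @(0, 1)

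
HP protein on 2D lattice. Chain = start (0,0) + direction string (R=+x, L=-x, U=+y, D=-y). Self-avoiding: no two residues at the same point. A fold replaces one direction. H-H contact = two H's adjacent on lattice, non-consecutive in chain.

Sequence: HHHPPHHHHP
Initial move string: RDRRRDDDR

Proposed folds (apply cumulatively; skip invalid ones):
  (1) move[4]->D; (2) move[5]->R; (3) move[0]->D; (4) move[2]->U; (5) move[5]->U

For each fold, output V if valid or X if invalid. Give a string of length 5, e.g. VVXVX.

Answer: VVVXX

Derivation:
Initial: RDRRRDDDR -> [(0, 0), (1, 0), (1, -1), (2, -1), (3, -1), (4, -1), (4, -2), (4, -3), (4, -4), (5, -4)]
Fold 1: move[4]->D => RDRRDDDDR VALID
Fold 2: move[5]->R => RDRRDRDDR VALID
Fold 3: move[0]->D => DDRRDRDDR VALID
Fold 4: move[2]->U => DDURDRDDR INVALID (collision), skipped
Fold 5: move[5]->U => DDRRDUDDR INVALID (collision), skipped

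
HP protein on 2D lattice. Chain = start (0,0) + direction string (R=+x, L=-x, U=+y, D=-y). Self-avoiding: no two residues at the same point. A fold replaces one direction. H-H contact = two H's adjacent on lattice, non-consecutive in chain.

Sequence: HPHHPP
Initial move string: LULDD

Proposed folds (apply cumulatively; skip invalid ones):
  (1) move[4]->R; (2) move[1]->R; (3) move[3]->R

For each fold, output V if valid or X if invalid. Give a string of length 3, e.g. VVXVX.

Answer: XXX

Derivation:
Initial: LULDD -> [(0, 0), (-1, 0), (-1, 1), (-2, 1), (-2, 0), (-2, -1)]
Fold 1: move[4]->R => LULDR INVALID (collision), skipped
Fold 2: move[1]->R => LRLDD INVALID (collision), skipped
Fold 3: move[3]->R => LULRD INVALID (collision), skipped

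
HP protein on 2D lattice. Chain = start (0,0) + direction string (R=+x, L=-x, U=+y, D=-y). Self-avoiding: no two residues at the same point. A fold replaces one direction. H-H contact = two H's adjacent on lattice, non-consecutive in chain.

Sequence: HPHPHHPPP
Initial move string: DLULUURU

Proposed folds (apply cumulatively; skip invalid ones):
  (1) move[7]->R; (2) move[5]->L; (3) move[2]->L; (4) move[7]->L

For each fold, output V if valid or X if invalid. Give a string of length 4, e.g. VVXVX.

Answer: VXVX

Derivation:
Initial: DLULUURU -> [(0, 0), (0, -1), (-1, -1), (-1, 0), (-2, 0), (-2, 1), (-2, 2), (-1, 2), (-1, 3)]
Fold 1: move[7]->R => DLULUURR VALID
Fold 2: move[5]->L => DLULULRR INVALID (collision), skipped
Fold 3: move[2]->L => DLLLUURR VALID
Fold 4: move[7]->L => DLLLUURL INVALID (collision), skipped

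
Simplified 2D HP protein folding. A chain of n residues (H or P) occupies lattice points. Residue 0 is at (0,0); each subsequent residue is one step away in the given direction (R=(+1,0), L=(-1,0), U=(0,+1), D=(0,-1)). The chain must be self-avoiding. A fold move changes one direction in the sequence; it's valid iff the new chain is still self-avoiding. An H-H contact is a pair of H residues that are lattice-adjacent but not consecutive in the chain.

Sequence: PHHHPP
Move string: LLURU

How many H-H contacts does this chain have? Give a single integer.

Answer: 0

Derivation:
Positions: [(0, 0), (-1, 0), (-2, 0), (-2, 1), (-1, 1), (-1, 2)]
No H-H contacts found.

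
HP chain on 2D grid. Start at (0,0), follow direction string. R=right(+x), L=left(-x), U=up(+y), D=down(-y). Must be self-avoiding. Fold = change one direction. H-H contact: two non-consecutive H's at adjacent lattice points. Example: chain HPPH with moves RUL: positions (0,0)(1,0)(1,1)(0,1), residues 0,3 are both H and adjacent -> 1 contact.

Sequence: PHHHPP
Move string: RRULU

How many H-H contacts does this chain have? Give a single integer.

Positions: [(0, 0), (1, 0), (2, 0), (2, 1), (1, 1), (1, 2)]
No H-H contacts found.

Answer: 0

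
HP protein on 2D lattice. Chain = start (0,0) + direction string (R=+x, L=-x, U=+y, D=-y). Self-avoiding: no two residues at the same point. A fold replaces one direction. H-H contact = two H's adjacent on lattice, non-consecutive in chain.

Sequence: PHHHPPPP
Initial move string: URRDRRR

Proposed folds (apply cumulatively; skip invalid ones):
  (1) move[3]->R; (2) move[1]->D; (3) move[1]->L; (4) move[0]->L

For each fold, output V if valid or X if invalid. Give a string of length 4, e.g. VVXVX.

Initial: URRDRRR -> [(0, 0), (0, 1), (1, 1), (2, 1), (2, 0), (3, 0), (4, 0), (5, 0)]
Fold 1: move[3]->R => URRRRRR VALID
Fold 2: move[1]->D => UDRRRRR INVALID (collision), skipped
Fold 3: move[1]->L => ULRRRRR INVALID (collision), skipped
Fold 4: move[0]->L => LRRRRRR INVALID (collision), skipped

Answer: VXXX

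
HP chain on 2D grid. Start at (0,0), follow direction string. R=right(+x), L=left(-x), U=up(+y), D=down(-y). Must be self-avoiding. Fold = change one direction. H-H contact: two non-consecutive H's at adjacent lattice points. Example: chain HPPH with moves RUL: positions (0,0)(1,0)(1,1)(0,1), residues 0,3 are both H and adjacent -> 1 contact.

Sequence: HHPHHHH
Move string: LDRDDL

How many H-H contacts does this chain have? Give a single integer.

Answer: 1

Derivation:
Positions: [(0, 0), (-1, 0), (-1, -1), (0, -1), (0, -2), (0, -3), (-1, -3)]
H-H contact: residue 0 @(0,0) - residue 3 @(0, -1)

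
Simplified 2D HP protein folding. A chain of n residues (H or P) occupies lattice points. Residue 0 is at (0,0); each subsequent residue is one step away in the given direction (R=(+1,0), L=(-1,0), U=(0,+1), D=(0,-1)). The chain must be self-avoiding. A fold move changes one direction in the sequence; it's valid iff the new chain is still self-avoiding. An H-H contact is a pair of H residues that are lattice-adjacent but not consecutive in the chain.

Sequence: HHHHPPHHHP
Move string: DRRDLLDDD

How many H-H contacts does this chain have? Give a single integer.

Answer: 1

Derivation:
Positions: [(0, 0), (0, -1), (1, -1), (2, -1), (2, -2), (1, -2), (0, -2), (0, -3), (0, -4), (0, -5)]
H-H contact: residue 1 @(0,-1) - residue 6 @(0, -2)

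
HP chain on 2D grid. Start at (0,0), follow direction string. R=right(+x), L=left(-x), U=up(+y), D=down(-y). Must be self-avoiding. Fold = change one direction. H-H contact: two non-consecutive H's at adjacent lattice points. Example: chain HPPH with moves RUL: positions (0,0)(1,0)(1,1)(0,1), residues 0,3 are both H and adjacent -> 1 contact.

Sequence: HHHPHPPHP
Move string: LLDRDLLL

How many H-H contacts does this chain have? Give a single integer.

Positions: [(0, 0), (-1, 0), (-2, 0), (-2, -1), (-1, -1), (-1, -2), (-2, -2), (-3, -2), (-4, -2)]
H-H contact: residue 1 @(-1,0) - residue 4 @(-1, -1)

Answer: 1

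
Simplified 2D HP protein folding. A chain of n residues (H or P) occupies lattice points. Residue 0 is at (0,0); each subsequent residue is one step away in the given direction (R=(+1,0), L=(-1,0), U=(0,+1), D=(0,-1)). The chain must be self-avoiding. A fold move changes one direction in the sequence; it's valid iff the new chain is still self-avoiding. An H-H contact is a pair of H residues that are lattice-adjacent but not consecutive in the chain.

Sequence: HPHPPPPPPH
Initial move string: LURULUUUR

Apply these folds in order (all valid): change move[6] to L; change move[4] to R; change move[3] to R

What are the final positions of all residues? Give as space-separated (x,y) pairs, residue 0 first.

Answer: (0,0) (-1,0) (-1,1) (0,1) (1,1) (2,1) (2,2) (1,2) (1,3) (2,3)

Derivation:
Initial moves: LURULUUUR
Fold: move[6]->L => LURULULUR (positions: [(0, 0), (-1, 0), (-1, 1), (0, 1), (0, 2), (-1, 2), (-1, 3), (-2, 3), (-2, 4), (-1, 4)])
Fold: move[4]->R => LURURULUR (positions: [(0, 0), (-1, 0), (-1, 1), (0, 1), (0, 2), (1, 2), (1, 3), (0, 3), (0, 4), (1, 4)])
Fold: move[3]->R => LURRRULUR (positions: [(0, 0), (-1, 0), (-1, 1), (0, 1), (1, 1), (2, 1), (2, 2), (1, 2), (1, 3), (2, 3)])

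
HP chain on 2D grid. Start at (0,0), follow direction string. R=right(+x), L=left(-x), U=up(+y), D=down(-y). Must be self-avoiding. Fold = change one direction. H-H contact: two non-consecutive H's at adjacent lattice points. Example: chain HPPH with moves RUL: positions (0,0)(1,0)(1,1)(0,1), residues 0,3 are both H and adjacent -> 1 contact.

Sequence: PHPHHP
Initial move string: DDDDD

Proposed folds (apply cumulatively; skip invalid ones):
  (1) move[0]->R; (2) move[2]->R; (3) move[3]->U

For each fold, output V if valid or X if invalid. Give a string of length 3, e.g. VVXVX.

Initial: DDDDD -> [(0, 0), (0, -1), (0, -2), (0, -3), (0, -4), (0, -5)]
Fold 1: move[0]->R => RDDDD VALID
Fold 2: move[2]->R => RDRDD VALID
Fold 3: move[3]->U => RDRUD INVALID (collision), skipped

Answer: VVX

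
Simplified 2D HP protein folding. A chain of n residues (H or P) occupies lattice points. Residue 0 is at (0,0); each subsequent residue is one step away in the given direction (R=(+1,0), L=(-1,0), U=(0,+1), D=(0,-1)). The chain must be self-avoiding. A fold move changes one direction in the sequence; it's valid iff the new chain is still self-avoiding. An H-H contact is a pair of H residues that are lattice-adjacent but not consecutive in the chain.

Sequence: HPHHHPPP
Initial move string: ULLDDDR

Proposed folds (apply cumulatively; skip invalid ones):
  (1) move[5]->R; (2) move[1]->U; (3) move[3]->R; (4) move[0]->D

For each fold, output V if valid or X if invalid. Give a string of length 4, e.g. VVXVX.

Answer: VXXV

Derivation:
Initial: ULLDDDR -> [(0, 0), (0, 1), (-1, 1), (-2, 1), (-2, 0), (-2, -1), (-2, -2), (-1, -2)]
Fold 1: move[5]->R => ULLDDRR VALID
Fold 2: move[1]->U => UULDDRR INVALID (collision), skipped
Fold 3: move[3]->R => ULLRDRR INVALID (collision), skipped
Fold 4: move[0]->D => DLLDDRR VALID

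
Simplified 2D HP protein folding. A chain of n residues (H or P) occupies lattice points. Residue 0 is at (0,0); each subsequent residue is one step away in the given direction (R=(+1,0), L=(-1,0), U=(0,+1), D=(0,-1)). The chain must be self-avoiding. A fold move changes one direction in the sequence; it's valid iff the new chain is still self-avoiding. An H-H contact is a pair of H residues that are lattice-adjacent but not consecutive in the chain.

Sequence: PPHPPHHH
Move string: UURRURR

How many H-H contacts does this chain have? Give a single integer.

Answer: 0

Derivation:
Positions: [(0, 0), (0, 1), (0, 2), (1, 2), (2, 2), (2, 3), (3, 3), (4, 3)]
No H-H contacts found.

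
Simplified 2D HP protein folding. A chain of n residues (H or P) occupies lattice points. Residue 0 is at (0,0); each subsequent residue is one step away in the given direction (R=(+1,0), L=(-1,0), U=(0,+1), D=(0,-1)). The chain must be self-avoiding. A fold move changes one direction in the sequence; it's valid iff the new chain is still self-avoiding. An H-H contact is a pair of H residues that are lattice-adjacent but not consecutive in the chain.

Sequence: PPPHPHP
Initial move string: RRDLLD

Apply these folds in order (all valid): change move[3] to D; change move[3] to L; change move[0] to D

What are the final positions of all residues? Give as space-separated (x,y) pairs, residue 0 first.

Answer: (0,0) (0,-1) (1,-1) (1,-2) (0,-2) (-1,-2) (-1,-3)

Derivation:
Initial moves: RRDLLD
Fold: move[3]->D => RRDDLD (positions: [(0, 0), (1, 0), (2, 0), (2, -1), (2, -2), (1, -2), (1, -3)])
Fold: move[3]->L => RRDLLD (positions: [(0, 0), (1, 0), (2, 0), (2, -1), (1, -1), (0, -1), (0, -2)])
Fold: move[0]->D => DRDLLD (positions: [(0, 0), (0, -1), (1, -1), (1, -2), (0, -2), (-1, -2), (-1, -3)])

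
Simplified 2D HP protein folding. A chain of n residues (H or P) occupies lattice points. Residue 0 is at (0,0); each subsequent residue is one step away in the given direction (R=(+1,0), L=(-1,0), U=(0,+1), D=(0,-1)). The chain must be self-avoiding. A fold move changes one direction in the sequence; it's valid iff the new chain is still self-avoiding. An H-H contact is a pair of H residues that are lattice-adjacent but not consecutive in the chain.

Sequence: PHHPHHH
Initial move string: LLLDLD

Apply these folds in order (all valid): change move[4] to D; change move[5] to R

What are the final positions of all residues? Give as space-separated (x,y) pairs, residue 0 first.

Initial moves: LLLDLD
Fold: move[4]->D => LLLDDD (positions: [(0, 0), (-1, 0), (-2, 0), (-3, 0), (-3, -1), (-3, -2), (-3, -3)])
Fold: move[5]->R => LLLDDR (positions: [(0, 0), (-1, 0), (-2, 0), (-3, 0), (-3, -1), (-3, -2), (-2, -2)])

Answer: (0,0) (-1,0) (-2,0) (-3,0) (-3,-1) (-3,-2) (-2,-2)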